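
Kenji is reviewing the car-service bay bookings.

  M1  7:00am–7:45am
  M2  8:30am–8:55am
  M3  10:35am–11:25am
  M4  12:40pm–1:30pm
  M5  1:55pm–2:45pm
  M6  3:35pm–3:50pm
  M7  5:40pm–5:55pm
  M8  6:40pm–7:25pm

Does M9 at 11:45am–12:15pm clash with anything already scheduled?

No — it doesn't clash with anything

M1: ends 7:45am at or before M9 starts 11:45am → clear.
M2: ends 8:55am at or before M9 starts 11:45am → clear.
M3: ends 11:25am at or before M9 starts 11:45am → clear.
M4: starts 12:40pm at or after M9 ends 12:15pm → clear.
M5: starts 1:55pm at or after M9 ends 12:15pm → clear.
M6: starts 3:35pm at or after M9 ends 12:15pm → clear.
M7: starts 5:40pm at or after M9 ends 12:15pm → clear.
M8: starts 6:40pm at or after M9 ends 12:15pm → clear.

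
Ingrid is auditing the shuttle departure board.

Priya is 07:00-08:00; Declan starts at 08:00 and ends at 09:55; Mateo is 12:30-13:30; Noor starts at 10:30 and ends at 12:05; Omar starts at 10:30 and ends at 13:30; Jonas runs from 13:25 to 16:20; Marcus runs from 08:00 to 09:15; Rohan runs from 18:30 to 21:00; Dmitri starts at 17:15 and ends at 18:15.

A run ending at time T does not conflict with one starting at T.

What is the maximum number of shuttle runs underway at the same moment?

3

Sort all start/end points and keep a running count:
07:00 start Priya → 1
08:00 end Priya → 0
08:00 start Declan → 1
08:00 start Marcus → 2
09:15 end Marcus → 1
09:55 end Declan → 0
10:30 start Noor → 1
10:30 start Omar → 2
12:05 end Noor → 1
12:30 start Mateo → 2
13:25 start Jonas → 3
13:30 end Mateo → 2
13:30 end Omar → 1
16:20 end Jonas → 0
17:15 start Dmitri → 1
18:15 end Dmitri → 0
18:30 start Rohan → 1
21:00 end Rohan → 0
Peak is 3, at 13:25 (Jonas, Mateo, Omar).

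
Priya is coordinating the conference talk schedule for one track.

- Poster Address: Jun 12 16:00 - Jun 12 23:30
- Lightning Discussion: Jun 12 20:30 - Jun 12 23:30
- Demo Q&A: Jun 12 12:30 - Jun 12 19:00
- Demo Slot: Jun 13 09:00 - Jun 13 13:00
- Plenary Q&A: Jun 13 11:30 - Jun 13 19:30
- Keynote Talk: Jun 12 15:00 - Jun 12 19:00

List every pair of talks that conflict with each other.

Two intervals overlap when each starts before the other ends.
Sorted by start: Demo Q&A, Keynote Talk, Poster Address, Lightning Discussion, Demo Slot, Plenary Q&A.
Keynote Talk starts before Demo Q&A ends → Demo Q&A and Keynote Talk overlap.
Poster Address starts before Demo Q&A ends → Demo Q&A and Poster Address overlap.
Lightning Discussion starts after Demo Q&A ends, so nothing later overlaps Demo Q&A either.
Poster Address starts before Keynote Talk ends → Keynote Talk and Poster Address overlap.
Lightning Discussion starts after Keynote Talk ends, so nothing later overlaps Keynote Talk either.
Lightning Discussion starts before Poster Address ends → Poster Address and Lightning Discussion overlap.
Demo Slot starts after Poster Address ends, so nothing later overlaps Poster Address either.
Demo Slot starts after Lightning Discussion ends, so nothing later overlaps Lightning Discussion either.
Plenary Q&A starts before Demo Slot ends → Demo Slot and Plenary Q&A overlap.

Demo Q&A & Keynote Talk, Demo Q&A & Poster Address, Demo Slot & Plenary Q&A, Keynote Talk & Poster Address, Lightning Discussion & Poster Address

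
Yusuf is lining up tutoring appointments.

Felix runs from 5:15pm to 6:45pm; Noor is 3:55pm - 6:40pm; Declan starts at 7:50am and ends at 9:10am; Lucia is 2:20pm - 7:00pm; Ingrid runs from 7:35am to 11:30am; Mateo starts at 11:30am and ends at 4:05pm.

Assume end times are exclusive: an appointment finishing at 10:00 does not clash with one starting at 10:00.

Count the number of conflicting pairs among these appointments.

Sorted by start: Ingrid, Declan, Mateo, Lucia, Noor, Felix.
Declan starts before Ingrid ends → Ingrid and Declan overlap.
Mateo starts exactly when Ingrid ends (back-to-back, no overlap), so nothing later overlaps Ingrid either.
Mateo starts after Declan ends, so nothing later overlaps Declan either.
Lucia starts before Mateo ends → Mateo and Lucia overlap.
Noor starts before Mateo ends → Mateo and Noor overlap.
Felix starts after Mateo ends.
Noor starts before Lucia ends → Lucia and Noor overlap.
Felix starts before Lucia ends → Lucia and Felix overlap.
Felix starts before Noor ends → Noor and Felix overlap.
Overlapping pairs: Declan & Ingrid, Felix & Lucia, Felix & Noor, Lucia & Mateo, Lucia & Noor, Mateo & Noor — 6 in total.

6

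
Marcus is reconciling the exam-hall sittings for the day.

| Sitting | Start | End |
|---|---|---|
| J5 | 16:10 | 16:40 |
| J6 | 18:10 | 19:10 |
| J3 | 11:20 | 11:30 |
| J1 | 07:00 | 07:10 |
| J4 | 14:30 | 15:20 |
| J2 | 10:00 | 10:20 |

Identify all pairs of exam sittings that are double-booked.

Check each pair: they overlap iff neither finishes before the other starts.
Sorted by start: J1, J2, J3, J4, J5, J6.
J2 starts after J1 ends, so J1 has no further overlaps.
J3 starts after J2 ends, so J2 has no further overlaps.
J4 starts after J3 ends, so J3 has no further overlaps.
J5 starts after J4 ends, so J4 has no further overlaps.
J6 starts after J5 ends.

no overlapping pairs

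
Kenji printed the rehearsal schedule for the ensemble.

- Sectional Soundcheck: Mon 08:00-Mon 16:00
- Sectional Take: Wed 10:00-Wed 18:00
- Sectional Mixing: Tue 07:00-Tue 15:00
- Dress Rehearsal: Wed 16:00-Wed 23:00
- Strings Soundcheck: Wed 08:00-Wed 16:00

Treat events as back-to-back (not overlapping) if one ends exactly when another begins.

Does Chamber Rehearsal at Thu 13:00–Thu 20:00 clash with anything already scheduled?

Sectional Soundcheck: ends Mon 16:00 at or before Chamber Rehearsal starts Thu 13:00 → clear.
Sectional Mixing: ends Tue 15:00 at or before Chamber Rehearsal starts Thu 13:00 → clear.
Strings Soundcheck: ends Wed 16:00 at or before Chamber Rehearsal starts Thu 13:00 → clear.
Sectional Take: ends Wed 18:00 at or before Chamber Rehearsal starts Thu 13:00 → clear.
Dress Rehearsal: ends Wed 23:00 at or before Chamber Rehearsal starts Thu 13:00 → clear.

No — it doesn't clash with anything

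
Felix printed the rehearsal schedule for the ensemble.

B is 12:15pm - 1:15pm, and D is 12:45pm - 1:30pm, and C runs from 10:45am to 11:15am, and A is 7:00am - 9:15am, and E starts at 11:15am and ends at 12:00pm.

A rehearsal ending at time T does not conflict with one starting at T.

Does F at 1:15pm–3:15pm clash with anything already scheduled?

Yes — it overlaps D

A: ends 9:15am at or before F starts 1:15pm → clear.
C: ends 11:15am at or before F starts 1:15pm → clear.
E: ends 12:00pm at or before F starts 1:15pm → clear.
B: ends 1:15pm at or before F starts 1:15pm → clear.
D: starts 12:45pm before F ends 3:15pm, and ends 1:30pm after F starts 1:15pm → overlap.
F overlaps D.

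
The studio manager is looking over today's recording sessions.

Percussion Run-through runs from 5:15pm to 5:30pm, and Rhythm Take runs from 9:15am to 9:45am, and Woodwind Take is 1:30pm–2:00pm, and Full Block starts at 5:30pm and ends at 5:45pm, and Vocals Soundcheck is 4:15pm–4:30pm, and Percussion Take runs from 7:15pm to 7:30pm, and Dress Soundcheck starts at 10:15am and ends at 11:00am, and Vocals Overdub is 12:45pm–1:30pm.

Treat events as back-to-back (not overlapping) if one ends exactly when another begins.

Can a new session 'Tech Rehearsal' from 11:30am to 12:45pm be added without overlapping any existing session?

Rhythm Take: ends 9:45am at or before Tech Rehearsal starts 11:30am → clear.
Dress Soundcheck: ends 11:00am at or before Tech Rehearsal starts 11:30am → clear.
Vocals Overdub: starts 12:45pm at or after Tech Rehearsal ends 12:45pm → clear.
Woodwind Take: starts 1:30pm at or after Tech Rehearsal ends 12:45pm → clear.
Vocals Soundcheck: starts 4:15pm at or after Tech Rehearsal ends 12:45pm → clear.
Percussion Run-through: starts 5:15pm at or after Tech Rehearsal ends 12:45pm → clear.
Full Block: starts 5:30pm at or after Tech Rehearsal ends 12:45pm → clear.
Percussion Take: starts 7:15pm at or after Tech Rehearsal ends 12:45pm → clear.

Yes — the slot is free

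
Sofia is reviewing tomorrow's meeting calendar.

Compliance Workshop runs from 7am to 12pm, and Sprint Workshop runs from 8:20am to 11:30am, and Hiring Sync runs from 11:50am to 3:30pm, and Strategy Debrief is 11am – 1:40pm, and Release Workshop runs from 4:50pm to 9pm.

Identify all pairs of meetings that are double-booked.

Two intervals overlap when each starts before the other ends.
Sorted by start: Compliance Workshop, Sprint Workshop, Strategy Debrief, Hiring Sync, Release Workshop.
Sprint Workshop starts before Compliance Workshop ends → Compliance Workshop and Sprint Workshop overlap.
Strategy Debrief starts before Compliance Workshop ends → Compliance Workshop and Strategy Debrief overlap.
Hiring Sync starts before Compliance Workshop ends → Compliance Workshop and Hiring Sync overlap.
Release Workshop starts after Compliance Workshop ends.
Strategy Debrief starts before Sprint Workshop ends → Sprint Workshop and Strategy Debrief overlap.
Hiring Sync starts after Sprint Workshop ends, so Sprint Workshop has no further overlaps.
Hiring Sync starts before Strategy Debrief ends → Strategy Debrief and Hiring Sync overlap.
Release Workshop starts after Strategy Debrief ends.
Release Workshop starts after Hiring Sync ends.

Compliance Workshop & Hiring Sync, Compliance Workshop & Sprint Workshop, Compliance Workshop & Strategy Debrief, Hiring Sync & Strategy Debrief, Sprint Workshop & Strategy Debrief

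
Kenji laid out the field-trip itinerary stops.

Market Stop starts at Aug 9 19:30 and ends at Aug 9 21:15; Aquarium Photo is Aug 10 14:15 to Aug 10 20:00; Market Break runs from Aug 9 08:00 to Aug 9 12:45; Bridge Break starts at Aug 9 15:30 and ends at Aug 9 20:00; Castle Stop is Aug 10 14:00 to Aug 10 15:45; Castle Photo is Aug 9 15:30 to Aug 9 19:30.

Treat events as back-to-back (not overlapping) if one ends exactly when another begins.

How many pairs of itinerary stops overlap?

Two intervals overlap when each starts before the other ends.
Sorted by start: Market Break, Bridge Break, Castle Photo, Market Stop, Castle Stop, Aquarium Photo.
Bridge Break starts after Market Break ends, so nothing later overlaps Market Break either.
Castle Photo starts before Bridge Break ends → Bridge Break and Castle Photo overlap.
Market Stop starts before Bridge Break ends → Bridge Break and Market Stop overlap.
Castle Stop starts after Bridge Break ends, so nothing later overlaps Bridge Break either.
Market Stop starts exactly when Castle Photo ends (back-to-back, no overlap), so nothing later overlaps Castle Photo either.
Castle Stop starts after Market Stop ends, so nothing later overlaps Market Stop either.
Aquarium Photo starts before Castle Stop ends → Castle Stop and Aquarium Photo overlap.
Overlapping pairs: Aquarium Photo & Castle Stop, Bridge Break & Castle Photo, Bridge Break & Market Stop — 3 in total.

3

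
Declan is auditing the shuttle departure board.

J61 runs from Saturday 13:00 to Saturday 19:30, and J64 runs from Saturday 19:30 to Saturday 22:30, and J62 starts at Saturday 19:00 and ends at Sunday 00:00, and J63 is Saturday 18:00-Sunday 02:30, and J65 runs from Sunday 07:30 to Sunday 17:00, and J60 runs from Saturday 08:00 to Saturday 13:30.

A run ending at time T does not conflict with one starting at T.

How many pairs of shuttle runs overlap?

Sorted by start: J60, J61, J63, J62, J64, J65.
J61 starts before J60 ends → J60 and J61 overlap.
J63 starts after J60 ends, so nothing later overlaps J60 either.
J63 starts before J61 ends → J61 and J63 overlap.
J62 starts before J61 ends → J61 and J62 overlap.
J64 starts exactly when J61 ends (back-to-back, no overlap), so nothing later overlaps J61 either.
J62 starts before J63 ends → J63 and J62 overlap.
J64 starts before J63 ends → J63 and J64 overlap.
J65 starts after J63 ends.
J64 starts before J62 ends → J62 and J64 overlap.
J65 starts after J62 ends.
J65 starts after J64 ends.
Overlapping pairs: J60 & J61, J61 & J62, J61 & J63, J62 & J63, J62 & J64, J63 & J64 — 6 in total.

6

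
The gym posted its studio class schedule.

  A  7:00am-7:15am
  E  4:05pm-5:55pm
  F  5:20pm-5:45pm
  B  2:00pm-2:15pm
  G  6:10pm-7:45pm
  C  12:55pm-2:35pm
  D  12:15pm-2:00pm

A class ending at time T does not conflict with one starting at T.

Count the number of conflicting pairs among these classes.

3

Sorted by start: A, D, C, B, E, F, G.
D starts after A ends, so nothing later overlaps A either.
C starts before D ends → D and C overlap.
B starts exactly when D ends (back-to-back, no overlap), so nothing later overlaps D either.
B starts before C ends → C and B overlap.
E starts after C ends, so nothing later overlaps C either.
E starts after B ends, so nothing later overlaps B either.
F starts before E ends → E and F overlap.
G starts after E ends.
G starts after F ends.
Overlapping pairs: B & C, C & D, E & F — 3 in total.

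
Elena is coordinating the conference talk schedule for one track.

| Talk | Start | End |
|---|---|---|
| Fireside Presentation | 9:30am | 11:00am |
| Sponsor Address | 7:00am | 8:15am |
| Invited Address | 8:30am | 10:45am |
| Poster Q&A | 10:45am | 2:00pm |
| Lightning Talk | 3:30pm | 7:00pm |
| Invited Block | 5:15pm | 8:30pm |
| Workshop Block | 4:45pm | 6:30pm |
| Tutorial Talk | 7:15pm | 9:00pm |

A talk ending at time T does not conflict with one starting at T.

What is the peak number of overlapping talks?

3

Sort all start/end points and keep a running count:
7:00am start Sponsor Address → 1
8:15am end Sponsor Address → 0
8:30am start Invited Address → 1
9:30am start Fireside Presentation → 2
10:45am end Invited Address → 1
10:45am start Poster Q&A → 2
11:00am end Fireside Presentation → 1
2:00pm end Poster Q&A → 0
3:30pm start Lightning Talk → 1
4:45pm start Workshop Block → 2
5:15pm start Invited Block → 3
6:30pm end Workshop Block → 2
7:00pm end Lightning Talk → 1
7:15pm start Tutorial Talk → 2
8:30pm end Invited Block → 1
9:00pm end Tutorial Talk → 0
Peak is 3, at 5:15pm (Invited Block, Lightning Talk, Workshop Block).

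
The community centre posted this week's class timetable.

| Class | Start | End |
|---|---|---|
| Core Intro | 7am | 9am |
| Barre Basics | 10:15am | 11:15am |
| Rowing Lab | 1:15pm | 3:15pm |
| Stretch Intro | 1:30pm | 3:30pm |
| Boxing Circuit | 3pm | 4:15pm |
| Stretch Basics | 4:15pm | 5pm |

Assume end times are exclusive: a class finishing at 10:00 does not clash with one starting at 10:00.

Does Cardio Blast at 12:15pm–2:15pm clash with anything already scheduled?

Yes — it overlaps Rowing Lab, Stretch Intro

Core Intro: ends 9am at or before Cardio Blast starts 12:15pm → clear.
Barre Basics: ends 11:15am at or before Cardio Blast starts 12:15pm → clear.
Rowing Lab: starts 1:15pm before Cardio Blast ends 2:15pm, and ends 3:15pm after Cardio Blast starts 12:15pm → overlap.
Stretch Intro: starts 1:30pm before Cardio Blast ends 2:15pm, and ends 3:30pm after Cardio Blast starts 12:15pm → overlap.
Boxing Circuit: starts 3pm at or after Cardio Blast ends 2:15pm → clear.
Stretch Basics: starts 4:15pm at or after Cardio Blast ends 2:15pm → clear.
Cardio Blast overlaps Rowing Lab, Stretch Intro.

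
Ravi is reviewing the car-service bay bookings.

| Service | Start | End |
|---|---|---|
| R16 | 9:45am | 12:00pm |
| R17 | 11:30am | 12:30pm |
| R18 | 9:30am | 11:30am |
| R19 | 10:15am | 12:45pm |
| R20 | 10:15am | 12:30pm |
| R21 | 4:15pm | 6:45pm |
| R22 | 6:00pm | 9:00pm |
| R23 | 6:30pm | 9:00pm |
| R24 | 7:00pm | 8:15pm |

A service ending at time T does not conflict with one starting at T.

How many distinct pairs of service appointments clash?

Sorted by start: R18, R16, R19, R20, R17, R21, R22, R23, R24.
R16 starts before R18 ends → R18 and R16 overlap.
R19 starts before R18 ends → R18 and R19 overlap.
R20 starts before R18 ends → R18 and R20 overlap.
R17 starts exactly when R18 ends (back-to-back, no overlap); R18 is clear from here.
R19 starts before R16 ends → R16 and R19 overlap.
R20 starts before R16 ends → R16 and R20 overlap.
R17 starts before R16 ends → R16 and R17 overlap.
R21 starts after R16 ends; R16 is clear from here.
R20 starts before R19 ends → R19 and R20 overlap.
R17 starts before R19 ends → R19 and R17 overlap.
R21 starts after R19 ends; R19 is clear from here.
R17 starts before R20 ends → R20 and R17 overlap.
R21 starts after R20 ends; R20 is clear from here.
R21 starts after R17 ends; R17 is clear from here.
R22 starts before R21 ends → R21 and R22 overlap.
R23 starts before R21 ends → R21 and R23 overlap.
R24 starts after R21 ends.
R23 starts before R22 ends → R22 and R23 overlap.
R24 starts before R22 ends → R22 and R24 overlap.
R24 starts before R23 ends → R23 and R24 overlap.
Overlapping pairs: R16 & R17, R16 & R18, R16 & R19, R16 & R20, R17 & R19, R17 & R20, R18 & R19, R18 & R20, R19 & R20, R21 & R22, R21 & R23, R22 & R23, R22 & R24, R23 & R24 — 14 in total.

14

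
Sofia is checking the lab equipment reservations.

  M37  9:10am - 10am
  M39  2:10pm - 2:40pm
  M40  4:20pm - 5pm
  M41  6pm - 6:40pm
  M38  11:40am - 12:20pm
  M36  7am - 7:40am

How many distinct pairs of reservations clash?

Two intervals overlap when each starts before the other ends.
Sorted by start: M36, M37, M38, M39, M40, M41.
M37 starts after M36 ends, so M36 has no further overlaps.
M38 starts after M37 ends, so M37 has no further overlaps.
M39 starts after M38 ends, so M38 has no further overlaps.
M40 starts after M39 ends, so M39 has no further overlaps.
M41 starts after M40 ends.
No pair overlaps.

0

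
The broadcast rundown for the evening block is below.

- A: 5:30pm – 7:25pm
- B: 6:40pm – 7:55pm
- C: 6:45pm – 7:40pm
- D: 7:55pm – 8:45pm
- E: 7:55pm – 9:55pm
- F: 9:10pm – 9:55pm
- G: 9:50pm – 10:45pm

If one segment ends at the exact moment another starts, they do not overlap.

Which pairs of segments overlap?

Two intervals overlap when each starts before the other ends.
Sorted by start: A, B, C, D, E, F, G.
B starts before A ends → A and B overlap.
C starts before A ends → A and C overlap.
D starts after A ends, so nothing later overlaps A either.
C starts before B ends → B and C overlap.
D starts exactly when B ends (back-to-back, no overlap), so nothing later overlaps B either.
D starts after C ends, so nothing later overlaps C either.
E starts before D ends → D and E overlap.
F starts after D ends, so nothing later overlaps D either.
F starts before E ends → E and F overlap.
G starts before E ends → E and G overlap.
G starts before F ends → F and G overlap.

A & B, A & C, B & C, D & E, E & F, E & G, F & G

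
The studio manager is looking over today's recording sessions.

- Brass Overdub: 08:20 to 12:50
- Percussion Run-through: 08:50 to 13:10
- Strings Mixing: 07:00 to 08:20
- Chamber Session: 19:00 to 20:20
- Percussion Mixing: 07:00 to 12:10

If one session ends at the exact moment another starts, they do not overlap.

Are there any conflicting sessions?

Yes

Check each pair: they overlap iff neither finishes before the other starts.
Sorted by start: Strings Mixing, Percussion Mixing, Brass Overdub, Percussion Run-through, Chamber Session.
Percussion Mixing starts before Strings Mixing ends → Strings Mixing and Percussion Mixing overlap.
That's a conflict, so the schedule is not conflict-free.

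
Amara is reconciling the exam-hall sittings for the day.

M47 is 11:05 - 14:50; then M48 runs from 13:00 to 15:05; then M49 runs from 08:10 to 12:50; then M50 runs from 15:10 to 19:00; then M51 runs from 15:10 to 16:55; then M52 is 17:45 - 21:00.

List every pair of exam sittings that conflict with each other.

Sorted by start: M49, M47, M48, M50, M51, M52.
M47 starts before M49 ends → M49 and M47 overlap.
M48 starts after M49 ends — done with M49.
M48 starts before M47 ends → M47 and M48 overlap.
M50 starts after M47 ends — done with M47.
M50 starts after M48 ends — done with M48.
M51 starts before M50 ends → M50 and M51 overlap.
M52 starts before M50 ends → M50 and M52 overlap.
M52 starts after M51 ends.

M47 & M48, M47 & M49, M50 & M51, M50 & M52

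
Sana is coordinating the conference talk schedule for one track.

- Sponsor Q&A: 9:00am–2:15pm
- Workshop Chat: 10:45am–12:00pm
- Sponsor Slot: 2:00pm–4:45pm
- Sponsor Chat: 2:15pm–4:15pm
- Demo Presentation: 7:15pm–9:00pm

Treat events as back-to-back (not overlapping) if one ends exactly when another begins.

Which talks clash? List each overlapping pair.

Sponsor Chat & Sponsor Slot, Sponsor Q&A & Sponsor Slot, Sponsor Q&A & Workshop Chat

Sorted by start: Sponsor Q&A, Workshop Chat, Sponsor Slot, Sponsor Chat, Demo Presentation.
Workshop Chat starts before Sponsor Q&A ends → Sponsor Q&A and Workshop Chat overlap.
Sponsor Slot starts before Sponsor Q&A ends → Sponsor Q&A and Sponsor Slot overlap.
Sponsor Chat starts exactly when Sponsor Q&A ends (back-to-back, no overlap); Sponsor Q&A is clear from here.
Sponsor Slot starts after Workshop Chat ends; Workshop Chat is clear from here.
Sponsor Chat starts before Sponsor Slot ends → Sponsor Slot and Sponsor Chat overlap.
Demo Presentation starts after Sponsor Slot ends.
Demo Presentation starts after Sponsor Chat ends.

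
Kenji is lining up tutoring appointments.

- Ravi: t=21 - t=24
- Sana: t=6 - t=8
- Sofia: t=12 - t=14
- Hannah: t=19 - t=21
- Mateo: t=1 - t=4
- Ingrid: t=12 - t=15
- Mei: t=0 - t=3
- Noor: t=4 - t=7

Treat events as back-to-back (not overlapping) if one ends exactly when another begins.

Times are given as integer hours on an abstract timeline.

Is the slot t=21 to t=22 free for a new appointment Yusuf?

No — it overlaps Ravi

Mei: ends t=3 at or before Yusuf starts t=21 → clear.
Mateo: ends t=4 at or before Yusuf starts t=21 → clear.
Noor: ends t=7 at or before Yusuf starts t=21 → clear.
Sana: ends t=8 at or before Yusuf starts t=21 → clear.
Ingrid: ends t=15 at or before Yusuf starts t=21 → clear.
Sofia: ends t=14 at or before Yusuf starts t=21 → clear.
Hannah: ends t=21 at or before Yusuf starts t=21 → clear.
Ravi: starts t=21 before Yusuf ends t=22, and ends t=24 after Yusuf starts t=21 → overlap.
Yusuf overlaps Ravi.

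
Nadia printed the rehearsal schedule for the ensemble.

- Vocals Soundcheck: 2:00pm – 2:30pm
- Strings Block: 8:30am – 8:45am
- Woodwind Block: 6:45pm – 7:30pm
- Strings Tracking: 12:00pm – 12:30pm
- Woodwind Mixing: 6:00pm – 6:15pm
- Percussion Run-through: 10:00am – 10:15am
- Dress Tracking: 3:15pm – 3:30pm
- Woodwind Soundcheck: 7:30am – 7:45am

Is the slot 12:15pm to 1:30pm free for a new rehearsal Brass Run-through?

No — it overlaps Strings Tracking

Woodwind Soundcheck: ends 7:45am at or before Brass Run-through starts 12:15pm → clear.
Strings Block: ends 8:45am at or before Brass Run-through starts 12:15pm → clear.
Percussion Run-through: ends 10:15am at or before Brass Run-through starts 12:15pm → clear.
Strings Tracking: starts 12:00pm before Brass Run-through ends 1:30pm, and ends 12:30pm after Brass Run-through starts 12:15pm → overlap.
Vocals Soundcheck: starts 2:00pm at or after Brass Run-through ends 1:30pm → clear.
Dress Tracking: starts 3:15pm at or after Brass Run-through ends 1:30pm → clear.
Woodwind Mixing: starts 6:00pm at or after Brass Run-through ends 1:30pm → clear.
Woodwind Block: starts 6:45pm at or after Brass Run-through ends 1:30pm → clear.
Brass Run-through overlaps Strings Tracking.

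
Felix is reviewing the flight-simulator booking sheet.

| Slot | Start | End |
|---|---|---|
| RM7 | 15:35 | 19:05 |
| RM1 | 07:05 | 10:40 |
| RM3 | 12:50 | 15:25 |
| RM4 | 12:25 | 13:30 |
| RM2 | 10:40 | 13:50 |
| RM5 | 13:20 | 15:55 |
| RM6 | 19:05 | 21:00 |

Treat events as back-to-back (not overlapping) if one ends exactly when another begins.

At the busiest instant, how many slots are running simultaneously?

4

Walk through starts and ends in time order (an end at T is processed before a start at T):
07:05 start RM1 → 1
10:40 end RM1 → 0
10:40 start RM2 → 1
12:25 start RM4 → 2
12:50 start RM3 → 3
13:20 start RM5 → 4
13:30 end RM4 → 3
13:50 end RM2 → 2
15:25 end RM3 → 1
15:35 start RM7 → 2
15:55 end RM5 → 1
19:05 end RM7 → 0
19:05 start RM6 → 1
21:00 end RM6 → 0
Peak is 4, at 13:20 (RM2, RM3, RM4, RM5).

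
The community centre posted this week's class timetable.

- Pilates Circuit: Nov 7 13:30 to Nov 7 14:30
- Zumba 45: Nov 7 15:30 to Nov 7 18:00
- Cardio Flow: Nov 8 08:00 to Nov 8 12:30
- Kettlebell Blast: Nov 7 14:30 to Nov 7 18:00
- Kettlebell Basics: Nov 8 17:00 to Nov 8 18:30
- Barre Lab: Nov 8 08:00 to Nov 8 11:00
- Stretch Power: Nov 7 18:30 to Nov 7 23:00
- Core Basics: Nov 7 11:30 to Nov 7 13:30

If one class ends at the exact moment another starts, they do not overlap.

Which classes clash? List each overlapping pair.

Sorted by start: Core Basics, Pilates Circuit, Kettlebell Blast, Zumba 45, Stretch Power, Cardio Flow, Barre Lab, Kettlebell Basics.
Pilates Circuit starts exactly when Core Basics ends (back-to-back, no overlap), so nothing later overlaps Core Basics either.
Kettlebell Blast starts exactly when Pilates Circuit ends (back-to-back, no overlap), so nothing later overlaps Pilates Circuit either.
Zumba 45 starts before Kettlebell Blast ends → Kettlebell Blast and Zumba 45 overlap.
Stretch Power starts after Kettlebell Blast ends, so nothing later overlaps Kettlebell Blast either.
Stretch Power starts after Zumba 45 ends, so nothing later overlaps Zumba 45 either.
Cardio Flow starts after Stretch Power ends, so nothing later overlaps Stretch Power either.
Barre Lab starts before Cardio Flow ends → Cardio Flow and Barre Lab overlap.
Kettlebell Basics starts after Cardio Flow ends.
Kettlebell Basics starts after Barre Lab ends.

Barre Lab & Cardio Flow, Kettlebell Blast & Zumba 45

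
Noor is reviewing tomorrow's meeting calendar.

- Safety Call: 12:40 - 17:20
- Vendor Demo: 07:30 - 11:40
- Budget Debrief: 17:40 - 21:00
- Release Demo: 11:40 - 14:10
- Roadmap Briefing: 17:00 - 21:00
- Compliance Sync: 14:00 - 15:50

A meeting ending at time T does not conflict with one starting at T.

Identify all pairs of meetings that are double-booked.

Sorted by start: Vendor Demo, Release Demo, Safety Call, Compliance Sync, Roadmap Briefing, Budget Debrief.
Release Demo starts exactly when Vendor Demo ends (back-to-back, no overlap); Vendor Demo is clear from here.
Safety Call starts before Release Demo ends → Release Demo and Safety Call overlap.
Compliance Sync starts before Release Demo ends → Release Demo and Compliance Sync overlap.
Roadmap Briefing starts after Release Demo ends; Release Demo is clear from here.
Compliance Sync starts before Safety Call ends → Safety Call and Compliance Sync overlap.
Roadmap Briefing starts before Safety Call ends → Safety Call and Roadmap Briefing overlap.
Budget Debrief starts after Safety Call ends.
Roadmap Briefing starts after Compliance Sync ends; Compliance Sync is clear from here.
Budget Debrief starts before Roadmap Briefing ends → Roadmap Briefing and Budget Debrief overlap.

Budget Debrief & Roadmap Briefing, Compliance Sync & Release Demo, Compliance Sync & Safety Call, Release Demo & Safety Call, Roadmap Briefing & Safety Call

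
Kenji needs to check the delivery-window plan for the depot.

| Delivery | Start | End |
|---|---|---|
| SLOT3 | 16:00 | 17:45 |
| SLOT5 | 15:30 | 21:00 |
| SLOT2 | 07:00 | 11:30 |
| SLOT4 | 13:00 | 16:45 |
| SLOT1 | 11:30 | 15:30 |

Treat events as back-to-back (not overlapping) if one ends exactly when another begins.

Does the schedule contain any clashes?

Two intervals overlap when each starts before the other ends.
Sorted by start: SLOT2, SLOT1, SLOT4, SLOT5, SLOT3.
SLOT1 starts exactly when SLOT2 ends (back-to-back, no overlap), so nothing later overlaps SLOT2 either.
SLOT4 starts before SLOT1 ends → SLOT1 and SLOT4 overlap.
That's a conflict, so the schedule is not conflict-free.

Yes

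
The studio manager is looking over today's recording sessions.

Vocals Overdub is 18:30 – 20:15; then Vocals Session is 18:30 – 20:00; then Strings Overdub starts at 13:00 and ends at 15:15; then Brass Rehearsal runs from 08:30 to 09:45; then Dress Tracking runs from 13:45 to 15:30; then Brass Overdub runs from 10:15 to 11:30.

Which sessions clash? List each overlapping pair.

Sorted by start: Brass Rehearsal, Brass Overdub, Strings Overdub, Dress Tracking, Vocals Session, Vocals Overdub.
Brass Overdub starts after Brass Rehearsal ends, so nothing later overlaps Brass Rehearsal either.
Strings Overdub starts after Brass Overdub ends, so nothing later overlaps Brass Overdub either.
Dress Tracking starts before Strings Overdub ends → Strings Overdub and Dress Tracking overlap.
Vocals Session starts after Strings Overdub ends, so nothing later overlaps Strings Overdub either.
Vocals Session starts after Dress Tracking ends, so nothing later overlaps Dress Tracking either.
Vocals Overdub starts before Vocals Session ends → Vocals Session and Vocals Overdub overlap.

Dress Tracking & Strings Overdub, Vocals Overdub & Vocals Session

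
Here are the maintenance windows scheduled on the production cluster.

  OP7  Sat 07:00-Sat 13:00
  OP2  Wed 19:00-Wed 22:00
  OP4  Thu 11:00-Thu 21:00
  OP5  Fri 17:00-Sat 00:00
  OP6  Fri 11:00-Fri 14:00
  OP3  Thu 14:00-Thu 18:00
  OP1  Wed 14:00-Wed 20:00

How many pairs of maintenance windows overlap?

Sorted by start: OP1, OP2, OP4, OP3, OP6, OP5, OP7.
OP2 starts before OP1 ends → OP1 and OP2 overlap.
OP4 starts after OP1 ends, so OP1 has no further overlaps.
OP4 starts after OP2 ends, so OP2 has no further overlaps.
OP3 starts before OP4 ends → OP4 and OP3 overlap.
OP6 starts after OP4 ends, so OP4 has no further overlaps.
OP6 starts after OP3 ends, so OP3 has no further overlaps.
OP5 starts after OP6 ends, so OP6 has no further overlaps.
OP7 starts after OP5 ends.
Overlapping pairs: OP1 & OP2, OP3 & OP4 — 2 in total.

2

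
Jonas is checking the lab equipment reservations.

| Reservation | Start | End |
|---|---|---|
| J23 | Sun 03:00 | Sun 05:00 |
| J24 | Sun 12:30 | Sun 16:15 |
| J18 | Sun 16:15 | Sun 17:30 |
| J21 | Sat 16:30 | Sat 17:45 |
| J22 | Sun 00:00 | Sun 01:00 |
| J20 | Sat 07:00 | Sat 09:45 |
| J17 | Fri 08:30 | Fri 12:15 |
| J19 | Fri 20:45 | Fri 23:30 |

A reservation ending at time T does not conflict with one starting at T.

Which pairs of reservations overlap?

Sorted by start: J17, J19, J20, J21, J22, J23, J24, J18.
J19 starts after J17 ends; J17 is clear from here.
J20 starts after J19 ends; J19 is clear from here.
J21 starts after J20 ends; J20 is clear from here.
J22 starts after J21 ends; J21 is clear from here.
J23 starts after J22 ends; J22 is clear from here.
J24 starts after J23 ends; J23 is clear from here.
J18 starts exactly when J24 ends (back-to-back, no overlap).

none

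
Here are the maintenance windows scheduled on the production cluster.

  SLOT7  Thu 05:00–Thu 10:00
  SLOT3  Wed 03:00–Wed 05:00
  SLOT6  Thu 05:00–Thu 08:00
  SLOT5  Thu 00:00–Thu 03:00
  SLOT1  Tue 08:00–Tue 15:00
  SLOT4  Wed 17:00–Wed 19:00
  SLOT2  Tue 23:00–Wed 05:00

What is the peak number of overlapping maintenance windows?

Sort all start/end points and keep a running count:
Tue 08:00 start SLOT1 → 1
Tue 15:00 end SLOT1 → 0
Tue 23:00 start SLOT2 → 1
Wed 03:00 start SLOT3 → 2
Wed 05:00 end SLOT2 → 1
Wed 05:00 end SLOT3 → 0
Wed 17:00 start SLOT4 → 1
Wed 19:00 end SLOT4 → 0
Thu 00:00 start SLOT5 → 1
Thu 03:00 end SLOT5 → 0
Thu 05:00 start SLOT6 → 1
Thu 05:00 start SLOT7 → 2
Thu 08:00 end SLOT6 → 1
Thu 10:00 end SLOT7 → 0
Peak is 2, at Wed 03:00 (SLOT2, SLOT3).

2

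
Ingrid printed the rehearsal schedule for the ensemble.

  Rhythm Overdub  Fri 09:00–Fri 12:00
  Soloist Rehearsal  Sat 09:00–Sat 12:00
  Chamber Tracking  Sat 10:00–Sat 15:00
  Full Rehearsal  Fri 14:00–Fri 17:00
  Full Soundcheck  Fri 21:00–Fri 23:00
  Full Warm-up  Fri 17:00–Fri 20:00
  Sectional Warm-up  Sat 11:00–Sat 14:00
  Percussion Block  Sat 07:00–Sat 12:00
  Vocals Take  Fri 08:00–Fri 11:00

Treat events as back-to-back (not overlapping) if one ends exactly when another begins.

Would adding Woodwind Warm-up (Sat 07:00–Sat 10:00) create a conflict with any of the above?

Vocals Take: ends Fri 11:00 at or before Woodwind Warm-up starts Sat 07:00 → clear.
Rhythm Overdub: ends Fri 12:00 at or before Woodwind Warm-up starts Sat 07:00 → clear.
Full Rehearsal: ends Fri 17:00 at or before Woodwind Warm-up starts Sat 07:00 → clear.
Full Warm-up: ends Fri 20:00 at or before Woodwind Warm-up starts Sat 07:00 → clear.
Full Soundcheck: ends Fri 23:00 at or before Woodwind Warm-up starts Sat 07:00 → clear.
Percussion Block: starts Sat 07:00 before Woodwind Warm-up ends Sat 10:00, and ends Sat 12:00 after Woodwind Warm-up starts Sat 07:00 → overlap.
Soloist Rehearsal: starts Sat 09:00 before Woodwind Warm-up ends Sat 10:00, and ends Sat 12:00 after Woodwind Warm-up starts Sat 07:00 → overlap.
Chamber Tracking: starts Sat 10:00 at or after Woodwind Warm-up ends Sat 10:00 → clear.
Sectional Warm-up: starts Sat 11:00 at or after Woodwind Warm-up ends Sat 10:00 → clear.
Woodwind Warm-up overlaps Percussion Block, Soloist Rehearsal.

Yes — it overlaps Percussion Block, Soloist Rehearsal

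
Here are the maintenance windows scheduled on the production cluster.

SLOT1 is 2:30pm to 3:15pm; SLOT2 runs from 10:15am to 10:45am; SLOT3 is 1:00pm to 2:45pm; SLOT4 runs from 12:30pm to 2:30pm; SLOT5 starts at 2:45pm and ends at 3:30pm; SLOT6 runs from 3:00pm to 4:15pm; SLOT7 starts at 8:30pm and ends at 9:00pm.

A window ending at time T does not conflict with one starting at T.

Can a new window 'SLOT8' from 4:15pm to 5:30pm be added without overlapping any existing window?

SLOT2: ends 10:45am at or before SLOT8 starts 4:15pm → clear.
SLOT4: ends 2:30pm at or before SLOT8 starts 4:15pm → clear.
SLOT3: ends 2:45pm at or before SLOT8 starts 4:15pm → clear.
SLOT1: ends 3:15pm at or before SLOT8 starts 4:15pm → clear.
SLOT5: ends 3:30pm at or before SLOT8 starts 4:15pm → clear.
SLOT6: ends 4:15pm at or before SLOT8 starts 4:15pm → clear.
SLOT7: starts 8:30pm at or after SLOT8 ends 5:30pm → clear.

Yes — the slot is free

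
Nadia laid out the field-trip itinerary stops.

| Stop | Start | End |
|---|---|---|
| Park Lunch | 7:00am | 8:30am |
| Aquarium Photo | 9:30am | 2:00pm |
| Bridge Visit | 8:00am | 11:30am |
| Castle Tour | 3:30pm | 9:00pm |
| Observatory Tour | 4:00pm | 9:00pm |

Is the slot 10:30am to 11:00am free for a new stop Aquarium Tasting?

Park Lunch: ends 8:30am at or before Aquarium Tasting starts 10:30am → clear.
Bridge Visit: starts 8:00am before Aquarium Tasting ends 11:00am, and ends 11:30am after Aquarium Tasting starts 10:30am → overlap.
Aquarium Photo: starts 9:30am before Aquarium Tasting ends 11:00am, and ends 2:00pm after Aquarium Tasting starts 10:30am → overlap.
Castle Tour: starts 3:30pm at or after Aquarium Tasting ends 11:00am → clear.
Observatory Tour: starts 4:00pm at or after Aquarium Tasting ends 11:00am → clear.
Aquarium Tasting overlaps Bridge Visit, Aquarium Photo.

No — it overlaps Aquarium Photo, Bridge Visit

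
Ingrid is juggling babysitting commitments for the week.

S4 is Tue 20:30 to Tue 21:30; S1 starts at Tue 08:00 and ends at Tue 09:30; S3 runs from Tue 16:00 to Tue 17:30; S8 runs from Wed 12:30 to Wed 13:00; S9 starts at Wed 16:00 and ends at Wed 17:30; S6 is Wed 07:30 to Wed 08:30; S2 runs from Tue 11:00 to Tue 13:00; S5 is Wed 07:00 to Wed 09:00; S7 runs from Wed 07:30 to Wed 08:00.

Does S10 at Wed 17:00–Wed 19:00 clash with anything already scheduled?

Yes — it overlaps S9

S1: ends Tue 09:30 at or before S10 starts Wed 17:00 → clear.
S2: ends Tue 13:00 at or before S10 starts Wed 17:00 → clear.
S3: ends Tue 17:30 at or before S10 starts Wed 17:00 → clear.
S4: ends Tue 21:30 at or before S10 starts Wed 17:00 → clear.
S5: ends Wed 09:00 at or before S10 starts Wed 17:00 → clear.
S6: ends Wed 08:30 at or before S10 starts Wed 17:00 → clear.
S7: ends Wed 08:00 at or before S10 starts Wed 17:00 → clear.
S8: ends Wed 13:00 at or before S10 starts Wed 17:00 → clear.
S9: starts Wed 16:00 before S10 ends Wed 19:00, and ends Wed 17:30 after S10 starts Wed 17:00 → overlap.
S10 overlaps S9.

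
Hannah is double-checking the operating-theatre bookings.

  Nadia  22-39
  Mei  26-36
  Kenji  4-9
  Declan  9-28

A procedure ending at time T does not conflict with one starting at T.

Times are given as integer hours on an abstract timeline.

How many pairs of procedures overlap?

3

Sorted by start: Kenji, Declan, Nadia, Mei.
Declan starts exactly when Kenji ends (back-to-back, no overlap) — done with Kenji.
Nadia starts before Declan ends → Declan and Nadia overlap.
Mei starts before Declan ends → Declan and Mei overlap.
Mei starts before Nadia ends → Nadia and Mei overlap.
Overlapping pairs: Declan & Mei, Declan & Nadia, Mei & Nadia — 3 in total.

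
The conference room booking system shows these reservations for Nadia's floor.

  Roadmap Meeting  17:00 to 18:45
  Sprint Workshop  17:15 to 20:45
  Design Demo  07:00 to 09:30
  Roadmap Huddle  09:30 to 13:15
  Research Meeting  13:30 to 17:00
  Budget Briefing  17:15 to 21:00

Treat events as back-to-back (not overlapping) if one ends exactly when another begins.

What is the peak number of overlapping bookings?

Walk through starts and ends in time order (an end at T is processed before a start at T):
07:00 start Design Demo → 1
09:30 end Design Demo → 0
09:30 start Roadmap Huddle → 1
13:15 end Roadmap Huddle → 0
13:30 start Research Meeting → 1
17:00 end Research Meeting → 0
17:00 start Roadmap Meeting → 1
17:15 start Budget Briefing → 2
17:15 start Sprint Workshop → 3
18:45 end Roadmap Meeting → 2
20:45 end Sprint Workshop → 1
21:00 end Budget Briefing → 0
Peak is 3, at 17:15 (Budget Briefing, Roadmap Meeting, Sprint Workshop).

3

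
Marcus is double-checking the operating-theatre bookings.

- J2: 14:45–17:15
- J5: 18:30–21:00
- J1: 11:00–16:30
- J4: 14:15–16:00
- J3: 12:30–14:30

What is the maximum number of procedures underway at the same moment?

3

Sort all start/end points and keep a running count:
11:00 start J1 → 1
12:30 start J3 → 2
14:15 start J4 → 3
14:30 end J3 → 2
14:45 start J2 → 3
16:00 end J4 → 2
16:30 end J1 → 1
17:15 end J2 → 0
18:30 start J5 → 1
21:00 end J5 → 0
Peak is 3, at 14:15 (J1, J3, J4).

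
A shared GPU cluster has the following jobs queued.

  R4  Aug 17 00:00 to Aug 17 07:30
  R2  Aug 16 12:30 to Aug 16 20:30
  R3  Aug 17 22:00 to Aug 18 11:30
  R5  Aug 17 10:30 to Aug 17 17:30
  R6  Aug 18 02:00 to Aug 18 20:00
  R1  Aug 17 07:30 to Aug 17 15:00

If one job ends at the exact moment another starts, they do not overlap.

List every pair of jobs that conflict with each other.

Two intervals overlap when each starts before the other ends.
Sorted by start: R2, R4, R1, R5, R3, R6.
R4 starts after R2 ends; R2 is clear from here.
R1 starts exactly when R4 ends (back-to-back, no overlap); R4 is clear from here.
R5 starts before R1 ends → R1 and R5 overlap.
R3 starts after R1 ends; R1 is clear from here.
R3 starts after R5 ends; R5 is clear from here.
R6 starts before R3 ends → R3 and R6 overlap.

R1 & R5, R3 & R6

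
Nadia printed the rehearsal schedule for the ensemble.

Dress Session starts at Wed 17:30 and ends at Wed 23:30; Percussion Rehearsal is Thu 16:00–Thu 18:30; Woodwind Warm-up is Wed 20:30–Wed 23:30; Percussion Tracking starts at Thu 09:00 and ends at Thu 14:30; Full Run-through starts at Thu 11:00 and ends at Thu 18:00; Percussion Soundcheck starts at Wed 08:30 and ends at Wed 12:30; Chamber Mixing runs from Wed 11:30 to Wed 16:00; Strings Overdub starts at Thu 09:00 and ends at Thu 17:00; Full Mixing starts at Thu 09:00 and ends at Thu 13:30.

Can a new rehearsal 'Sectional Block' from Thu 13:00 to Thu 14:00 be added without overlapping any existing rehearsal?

No — it overlaps Full Mixing, Full Run-through, Percussion Tracking, Strings Overdub

Percussion Soundcheck: ends Wed 12:30 at or before Sectional Block starts Thu 13:00 → clear.
Chamber Mixing: ends Wed 16:00 at or before Sectional Block starts Thu 13:00 → clear.
Dress Session: ends Wed 23:30 at or before Sectional Block starts Thu 13:00 → clear.
Woodwind Warm-up: ends Wed 23:30 at or before Sectional Block starts Thu 13:00 → clear.
Percussion Tracking: starts Thu 09:00 before Sectional Block ends Thu 14:00, and ends Thu 14:30 after Sectional Block starts Thu 13:00 → overlap.
Full Mixing: starts Thu 09:00 before Sectional Block ends Thu 14:00, and ends Thu 13:30 after Sectional Block starts Thu 13:00 → overlap.
Strings Overdub: starts Thu 09:00 before Sectional Block ends Thu 14:00, and ends Thu 17:00 after Sectional Block starts Thu 13:00 → overlap.
Full Run-through: starts Thu 11:00 before Sectional Block ends Thu 14:00, and ends Thu 18:00 after Sectional Block starts Thu 13:00 → overlap.
Percussion Rehearsal: starts Thu 16:00 at or after Sectional Block ends Thu 14:00 → clear.
Sectional Block overlaps Percussion Tracking, Full Mixing, Strings Overdub, Full Run-through.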